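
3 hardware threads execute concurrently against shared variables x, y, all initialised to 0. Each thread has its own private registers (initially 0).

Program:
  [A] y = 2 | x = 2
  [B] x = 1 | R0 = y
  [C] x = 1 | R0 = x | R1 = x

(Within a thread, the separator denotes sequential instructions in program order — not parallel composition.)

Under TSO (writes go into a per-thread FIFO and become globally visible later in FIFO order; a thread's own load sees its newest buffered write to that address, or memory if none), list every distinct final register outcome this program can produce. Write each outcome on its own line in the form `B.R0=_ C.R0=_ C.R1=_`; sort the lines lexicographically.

B.R0=0 C.R0=1 C.R1=1
B.R0=0 C.R0=1 C.R1=2
B.R0=0 C.R0=2 C.R1=1
B.R0=0 C.R0=2 C.R1=2
B.R0=2 C.R0=1 C.R1=1
B.R0=2 C.R0=1 C.R1=2
B.R0=2 C.R0=2 C.R1=1
B.R0=2 C.R0=2 C.R1=2

outcome vector order: (B.R0,C.R0,C.R1)
|TSO outcomes| = 8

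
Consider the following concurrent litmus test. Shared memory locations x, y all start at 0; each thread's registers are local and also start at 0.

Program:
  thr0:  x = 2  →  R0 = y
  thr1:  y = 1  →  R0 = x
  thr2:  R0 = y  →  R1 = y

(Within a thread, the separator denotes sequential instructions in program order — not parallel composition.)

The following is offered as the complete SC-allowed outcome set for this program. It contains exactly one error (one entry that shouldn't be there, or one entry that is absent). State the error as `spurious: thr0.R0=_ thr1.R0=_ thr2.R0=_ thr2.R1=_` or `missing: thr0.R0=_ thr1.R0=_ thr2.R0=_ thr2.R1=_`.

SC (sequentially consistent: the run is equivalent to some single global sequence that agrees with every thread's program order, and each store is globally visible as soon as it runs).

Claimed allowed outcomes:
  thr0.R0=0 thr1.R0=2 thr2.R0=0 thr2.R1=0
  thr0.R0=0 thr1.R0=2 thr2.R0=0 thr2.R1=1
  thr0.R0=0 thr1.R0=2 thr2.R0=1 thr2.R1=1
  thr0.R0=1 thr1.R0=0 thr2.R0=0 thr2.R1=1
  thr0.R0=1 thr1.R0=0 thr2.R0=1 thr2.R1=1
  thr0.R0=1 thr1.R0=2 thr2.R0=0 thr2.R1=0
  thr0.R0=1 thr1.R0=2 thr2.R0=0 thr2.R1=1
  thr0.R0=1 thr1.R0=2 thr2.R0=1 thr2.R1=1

outcome vector order: (thr0.R0,thr1.R0,thr2.R0,thr2.R1)
[SC] allowed = {0200; 0201; 0211; 1000; 1001; 1011; 1200; 1201; 1211}
SC∖claimed = {1000}

missing: thr0.R0=1 thr1.R0=0 thr2.R0=0 thr2.R1=0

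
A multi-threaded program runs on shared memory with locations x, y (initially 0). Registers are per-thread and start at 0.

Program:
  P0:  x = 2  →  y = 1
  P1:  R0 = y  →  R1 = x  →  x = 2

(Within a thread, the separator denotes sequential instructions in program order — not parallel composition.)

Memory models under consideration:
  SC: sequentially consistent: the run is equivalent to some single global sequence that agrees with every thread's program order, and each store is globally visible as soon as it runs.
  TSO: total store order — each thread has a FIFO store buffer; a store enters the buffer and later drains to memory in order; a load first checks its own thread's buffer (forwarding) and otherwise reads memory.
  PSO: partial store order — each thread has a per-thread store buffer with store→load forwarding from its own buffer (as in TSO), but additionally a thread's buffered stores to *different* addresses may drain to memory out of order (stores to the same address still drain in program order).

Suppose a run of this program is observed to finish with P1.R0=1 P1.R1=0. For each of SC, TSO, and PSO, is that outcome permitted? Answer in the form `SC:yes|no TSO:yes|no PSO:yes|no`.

SC:no TSO:no PSO:yes

outcome vector order: (P1.R0,P1.R1)
under SC → 0/0 0/2 1/2
under TSO → 0/0 0/2 1/2
under PSO → 0/0 0/2 1/0 1/2
target 1/0 ∈ {PSO}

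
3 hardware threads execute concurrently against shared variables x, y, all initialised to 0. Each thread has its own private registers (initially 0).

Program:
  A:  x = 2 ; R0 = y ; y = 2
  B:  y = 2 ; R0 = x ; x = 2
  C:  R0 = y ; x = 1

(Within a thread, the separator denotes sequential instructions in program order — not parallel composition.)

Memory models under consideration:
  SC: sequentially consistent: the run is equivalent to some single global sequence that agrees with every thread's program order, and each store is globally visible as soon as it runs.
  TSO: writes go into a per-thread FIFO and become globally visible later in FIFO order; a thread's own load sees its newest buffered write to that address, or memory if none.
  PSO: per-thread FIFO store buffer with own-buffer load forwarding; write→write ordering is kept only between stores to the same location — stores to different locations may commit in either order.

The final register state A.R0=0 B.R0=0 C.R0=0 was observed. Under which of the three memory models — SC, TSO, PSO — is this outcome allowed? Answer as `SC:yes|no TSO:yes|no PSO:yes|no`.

outcome vector order: (A.R0,B.R0,C.R0)
[SC] allowed = {010, 012, 020, 022, 200, 202, 210, 212, 220, 222}
[TSO] allowed = {000, 002, 010, 012, 020, 022, 200, 202, 210, 212, 220, 222}
[PSO] allowed = {000, 002, 010, 012, 020, 022, 200, 202, 210, 212, 220, 222}
target 000 ∈ {TSO,PSO}

SC:no TSO:yes PSO:yes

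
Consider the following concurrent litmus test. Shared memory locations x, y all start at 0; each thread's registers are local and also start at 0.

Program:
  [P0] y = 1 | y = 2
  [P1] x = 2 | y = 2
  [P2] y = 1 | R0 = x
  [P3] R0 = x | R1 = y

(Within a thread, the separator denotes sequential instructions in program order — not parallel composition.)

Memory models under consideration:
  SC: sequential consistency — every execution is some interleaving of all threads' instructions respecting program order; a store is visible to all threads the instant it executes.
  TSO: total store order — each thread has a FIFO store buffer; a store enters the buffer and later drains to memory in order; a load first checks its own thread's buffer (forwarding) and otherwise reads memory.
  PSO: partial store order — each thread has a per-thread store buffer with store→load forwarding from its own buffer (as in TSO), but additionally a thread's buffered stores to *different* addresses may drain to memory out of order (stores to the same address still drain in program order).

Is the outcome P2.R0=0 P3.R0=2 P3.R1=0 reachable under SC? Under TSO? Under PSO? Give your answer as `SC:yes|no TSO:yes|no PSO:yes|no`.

SC:no TSO:yes PSO:yes

outcome vector order: (P2.R0,P3.R0,P3.R1)
under SC → 0/0/0 0/0/1 0/0/2 0/2/1 0/2/2 2/0/0 2/0/1 2/0/2 2/2/0 2/2/1 2/2/2
under TSO → 0/0/0 0/0/1 0/0/2 0/2/0 0/2/1 0/2/2 2/0/0 2/0/1 2/0/2 2/2/0 2/2/1 2/2/2
under PSO → 0/0/0 0/0/1 0/0/2 0/2/0 0/2/1 0/2/2 2/0/0 2/0/1 2/0/2 2/2/0 2/2/1 2/2/2
target 0/2/0 ∈ {TSO,PSO}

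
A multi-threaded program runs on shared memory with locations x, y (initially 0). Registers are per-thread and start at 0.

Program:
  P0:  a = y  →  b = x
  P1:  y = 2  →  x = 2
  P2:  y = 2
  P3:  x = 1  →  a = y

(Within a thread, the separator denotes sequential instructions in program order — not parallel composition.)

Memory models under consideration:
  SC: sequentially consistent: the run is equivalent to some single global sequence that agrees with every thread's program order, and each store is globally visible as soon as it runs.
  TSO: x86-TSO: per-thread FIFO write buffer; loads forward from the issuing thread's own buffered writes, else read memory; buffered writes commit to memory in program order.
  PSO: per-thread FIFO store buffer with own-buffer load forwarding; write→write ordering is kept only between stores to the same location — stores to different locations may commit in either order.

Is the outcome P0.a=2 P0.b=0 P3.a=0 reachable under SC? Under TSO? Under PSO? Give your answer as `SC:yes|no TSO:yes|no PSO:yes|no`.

outcome vector order: (P0.a,P0.b,P3.a)
under SC → <0 0 0> <0 0 2> <0 1 0> <0 1 2> <0 2 0> <0 2 2> <2 0 2> <2 1 0> <2 1 2> <2 2 0> <2 2 2>
under TSO → <0 0 0> <0 0 2> <0 1 0> <0 1 2> <0 2 0> <0 2 2> <2 0 0> <2 0 2> <2 1 0> <2 1 2> <2 2 0> <2 2 2>
under PSO → <0 0 0> <0 0 2> <0 1 0> <0 1 2> <0 2 0> <0 2 2> <2 0 0> <2 0 2> <2 1 0> <2 1 2> <2 2 0> <2 2 2>
target <2 0 0> ∈ {TSO,PSO}

SC:no TSO:yes PSO:yes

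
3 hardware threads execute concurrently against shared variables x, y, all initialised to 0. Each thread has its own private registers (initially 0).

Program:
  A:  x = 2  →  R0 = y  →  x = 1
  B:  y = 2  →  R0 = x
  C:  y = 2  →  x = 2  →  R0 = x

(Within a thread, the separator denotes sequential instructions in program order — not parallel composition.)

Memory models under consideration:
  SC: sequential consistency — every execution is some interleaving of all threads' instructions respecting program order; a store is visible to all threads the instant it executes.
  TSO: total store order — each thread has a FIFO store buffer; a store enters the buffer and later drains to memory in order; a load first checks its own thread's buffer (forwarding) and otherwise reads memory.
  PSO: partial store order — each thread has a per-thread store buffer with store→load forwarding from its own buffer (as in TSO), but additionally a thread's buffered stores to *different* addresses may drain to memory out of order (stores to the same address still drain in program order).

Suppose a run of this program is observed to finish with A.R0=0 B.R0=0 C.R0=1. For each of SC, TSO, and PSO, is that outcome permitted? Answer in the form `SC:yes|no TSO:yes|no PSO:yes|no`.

outcome vector order: (A.R0,B.R0,C.R0)
under SC → <0 1 1>; <0 1 2>; <0 2 1>; <0 2 2>; <2 0 1>; <2 0 2>; <2 1 1>; <2 1 2>; <2 2 1>; <2 2 2>
under TSO → <0 0 1>; <0 0 2>; <0 1 1>; <0 1 2>; <0 2 1>; <0 2 2>; <2 0 1>; <2 0 2>; <2 1 1>; <2 1 2>; <2 2 1>; <2 2 2>
under PSO → <0 0 1>; <0 0 2>; <0 1 1>; <0 1 2>; <0 2 1>; <0 2 2>; <2 0 1>; <2 0 2>; <2 1 1>; <2 1 2>; <2 2 1>; <2 2 2>
target <0 0 1> ∈ {TSO,PSO}

SC:no TSO:yes PSO:yes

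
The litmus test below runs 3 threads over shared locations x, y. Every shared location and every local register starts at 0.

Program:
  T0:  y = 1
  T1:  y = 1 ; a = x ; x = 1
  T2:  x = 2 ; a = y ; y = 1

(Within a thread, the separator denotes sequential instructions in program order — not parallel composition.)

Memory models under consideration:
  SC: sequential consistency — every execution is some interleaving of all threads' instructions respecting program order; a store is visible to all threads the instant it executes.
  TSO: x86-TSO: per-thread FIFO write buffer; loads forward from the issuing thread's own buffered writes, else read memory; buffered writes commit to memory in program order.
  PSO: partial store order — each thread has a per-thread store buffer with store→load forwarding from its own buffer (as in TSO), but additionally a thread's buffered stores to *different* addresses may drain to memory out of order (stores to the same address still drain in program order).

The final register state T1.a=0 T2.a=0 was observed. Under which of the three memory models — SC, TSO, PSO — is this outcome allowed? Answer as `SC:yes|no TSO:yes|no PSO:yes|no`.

SC:no TSO:yes PSO:yes

outcome vector order: (T1.a,T2.a)
SC: 3 outcomes — {0/1, 2/0, 2/1}
TSO: 4 outcomes — {0/0, 0/1, 2/0, 2/1}
PSO: 4 outcomes — {0/0, 0/1, 2/0, 2/1}
target 0/0 ∈ {TSO,PSO}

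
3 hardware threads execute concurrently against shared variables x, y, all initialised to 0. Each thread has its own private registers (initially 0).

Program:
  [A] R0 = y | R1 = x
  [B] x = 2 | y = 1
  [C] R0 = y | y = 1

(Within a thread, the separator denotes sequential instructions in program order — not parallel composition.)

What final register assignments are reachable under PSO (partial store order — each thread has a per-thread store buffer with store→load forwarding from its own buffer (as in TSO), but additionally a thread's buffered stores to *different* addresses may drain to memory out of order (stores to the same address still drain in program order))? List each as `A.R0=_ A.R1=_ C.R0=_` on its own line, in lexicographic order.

outcome vector order: (A.R0,A.R1,C.R0)
|PSO outcomes| = 8

A.R0=0 A.R1=0 C.R0=0
A.R0=0 A.R1=0 C.R0=1
A.R0=0 A.R1=2 C.R0=0
A.R0=0 A.R1=2 C.R0=1
A.R0=1 A.R1=0 C.R0=0
A.R0=1 A.R1=0 C.R0=1
A.R0=1 A.R1=2 C.R0=0
A.R0=1 A.R1=2 C.R0=1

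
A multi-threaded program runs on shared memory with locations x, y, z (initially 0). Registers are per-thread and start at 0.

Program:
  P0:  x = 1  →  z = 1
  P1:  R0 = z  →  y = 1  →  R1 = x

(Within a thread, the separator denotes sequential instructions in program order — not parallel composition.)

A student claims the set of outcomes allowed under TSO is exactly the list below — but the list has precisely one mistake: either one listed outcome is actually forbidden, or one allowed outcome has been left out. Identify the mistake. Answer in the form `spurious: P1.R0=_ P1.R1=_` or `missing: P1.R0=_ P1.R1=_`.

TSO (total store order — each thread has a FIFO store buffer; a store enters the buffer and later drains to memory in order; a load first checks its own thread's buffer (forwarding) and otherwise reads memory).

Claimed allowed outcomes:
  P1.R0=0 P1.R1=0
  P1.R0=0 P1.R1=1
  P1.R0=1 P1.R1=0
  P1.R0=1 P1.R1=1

spurious: P1.R0=1 P1.R1=0

outcome vector order: (P1.R0,P1.R1)
under TSO → 00, 01, 11
claimed∖TSO = {10}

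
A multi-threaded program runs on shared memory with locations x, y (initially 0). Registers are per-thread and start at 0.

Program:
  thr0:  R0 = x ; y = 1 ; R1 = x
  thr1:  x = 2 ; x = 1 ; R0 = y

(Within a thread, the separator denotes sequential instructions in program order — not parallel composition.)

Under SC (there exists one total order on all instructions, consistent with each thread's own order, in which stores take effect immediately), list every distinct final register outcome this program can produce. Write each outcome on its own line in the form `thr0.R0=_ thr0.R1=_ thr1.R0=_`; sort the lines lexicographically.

thr0.R0=0 thr0.R1=0 thr1.R0=1
thr0.R0=0 thr0.R1=1 thr1.R0=0
thr0.R0=0 thr0.R1=1 thr1.R0=1
thr0.R0=0 thr0.R1=2 thr1.R0=1
thr0.R0=1 thr0.R1=1 thr1.R0=0
thr0.R0=1 thr0.R1=1 thr1.R0=1
thr0.R0=2 thr0.R1=1 thr1.R0=0
thr0.R0=2 thr0.R1=1 thr1.R0=1
thr0.R0=2 thr0.R1=2 thr1.R0=1

outcome vector order: (thr0.R0,thr0.R1,thr1.R0)
|SC outcomes| = 9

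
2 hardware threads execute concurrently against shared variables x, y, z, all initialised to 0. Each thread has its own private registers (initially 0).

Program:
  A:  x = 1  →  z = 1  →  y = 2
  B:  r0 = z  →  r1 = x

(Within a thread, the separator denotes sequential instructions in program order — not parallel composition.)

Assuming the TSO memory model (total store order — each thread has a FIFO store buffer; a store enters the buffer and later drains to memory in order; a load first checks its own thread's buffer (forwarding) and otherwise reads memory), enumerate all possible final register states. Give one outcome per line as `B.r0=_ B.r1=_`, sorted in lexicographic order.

B.r0=0 B.r1=0
B.r0=0 B.r1=1
B.r0=1 B.r1=1

outcome vector order: (B.r0,B.r1)
|TSO outcomes| = 3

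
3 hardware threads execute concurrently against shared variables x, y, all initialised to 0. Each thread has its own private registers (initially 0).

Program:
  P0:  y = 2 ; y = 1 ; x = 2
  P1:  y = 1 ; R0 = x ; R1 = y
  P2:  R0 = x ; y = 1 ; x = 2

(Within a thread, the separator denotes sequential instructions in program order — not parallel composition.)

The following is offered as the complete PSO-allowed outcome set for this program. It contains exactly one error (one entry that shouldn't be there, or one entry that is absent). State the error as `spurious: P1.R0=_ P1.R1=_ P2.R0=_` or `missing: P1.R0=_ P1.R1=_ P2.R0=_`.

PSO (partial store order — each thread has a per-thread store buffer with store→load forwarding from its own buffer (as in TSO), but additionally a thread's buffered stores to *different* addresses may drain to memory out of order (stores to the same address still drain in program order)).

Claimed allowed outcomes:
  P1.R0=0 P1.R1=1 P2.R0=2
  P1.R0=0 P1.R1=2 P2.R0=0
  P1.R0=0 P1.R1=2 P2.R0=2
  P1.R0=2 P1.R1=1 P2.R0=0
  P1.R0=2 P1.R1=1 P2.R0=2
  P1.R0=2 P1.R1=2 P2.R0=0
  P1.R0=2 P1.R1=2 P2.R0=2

missing: P1.R0=0 P1.R1=1 P2.R0=0

outcome vector order: (P1.R0,P1.R1,P2.R0)
PSO (8): <0 1 0> <0 1 2> <0 2 0> <0 2 2> <2 1 0> <2 1 2> <2 2 0> <2 2 2>
PSO∖claimed = {<0 1 0>}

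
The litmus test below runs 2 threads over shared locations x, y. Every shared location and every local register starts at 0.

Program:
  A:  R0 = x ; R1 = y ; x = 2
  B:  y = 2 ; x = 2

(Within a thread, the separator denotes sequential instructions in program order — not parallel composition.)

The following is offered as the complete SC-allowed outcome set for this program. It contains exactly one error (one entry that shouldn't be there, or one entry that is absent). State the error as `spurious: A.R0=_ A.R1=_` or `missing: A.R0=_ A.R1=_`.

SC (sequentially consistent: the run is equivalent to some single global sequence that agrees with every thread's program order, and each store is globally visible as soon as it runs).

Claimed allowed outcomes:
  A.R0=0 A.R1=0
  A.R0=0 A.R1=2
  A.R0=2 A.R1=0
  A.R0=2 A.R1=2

spurious: A.R0=2 A.R1=0

outcome vector order: (A.R0,A.R1)
SC (3): <0 0>; <0 2>; <2 2>
claimed∖SC = {<2 0>}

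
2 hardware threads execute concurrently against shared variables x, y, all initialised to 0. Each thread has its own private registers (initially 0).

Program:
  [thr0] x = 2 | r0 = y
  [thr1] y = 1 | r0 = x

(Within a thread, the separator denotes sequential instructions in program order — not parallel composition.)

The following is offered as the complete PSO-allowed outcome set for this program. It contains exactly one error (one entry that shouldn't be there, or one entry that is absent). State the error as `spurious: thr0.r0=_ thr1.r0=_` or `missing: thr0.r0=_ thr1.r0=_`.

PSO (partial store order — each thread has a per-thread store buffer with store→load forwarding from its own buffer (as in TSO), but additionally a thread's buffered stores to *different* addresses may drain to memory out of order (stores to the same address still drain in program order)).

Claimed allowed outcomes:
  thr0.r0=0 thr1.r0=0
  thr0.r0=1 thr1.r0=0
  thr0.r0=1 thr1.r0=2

missing: thr0.r0=0 thr1.r0=2

outcome vector order: (thr0.r0,thr1.r0)
PSO (4): <0 0>, <0 2>, <1 0>, <1 2>
PSO∖claimed = {<0 2>}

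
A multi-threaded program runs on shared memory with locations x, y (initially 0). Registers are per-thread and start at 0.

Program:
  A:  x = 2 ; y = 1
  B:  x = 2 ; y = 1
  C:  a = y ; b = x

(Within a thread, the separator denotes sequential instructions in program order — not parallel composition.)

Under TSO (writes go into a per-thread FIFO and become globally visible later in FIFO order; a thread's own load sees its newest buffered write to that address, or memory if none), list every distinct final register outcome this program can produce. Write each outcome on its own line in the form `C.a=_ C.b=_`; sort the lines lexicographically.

C.a=0 C.b=0
C.a=0 C.b=2
C.a=1 C.b=2

outcome vector order: (C.a,C.b)
|TSO outcomes| = 3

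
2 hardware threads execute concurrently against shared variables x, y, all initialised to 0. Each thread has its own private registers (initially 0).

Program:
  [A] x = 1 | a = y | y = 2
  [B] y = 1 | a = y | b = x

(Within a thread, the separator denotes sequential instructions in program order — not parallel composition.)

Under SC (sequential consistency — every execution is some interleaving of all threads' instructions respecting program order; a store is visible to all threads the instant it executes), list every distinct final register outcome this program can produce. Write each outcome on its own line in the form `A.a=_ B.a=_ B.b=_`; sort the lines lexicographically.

A.a=0 B.a=1 B.b=1
A.a=0 B.a=2 B.b=1
A.a=1 B.a=1 B.b=0
A.a=1 B.a=1 B.b=1
A.a=1 B.a=2 B.b=1

outcome vector order: (A.a,B.a,B.b)
|SC outcomes| = 5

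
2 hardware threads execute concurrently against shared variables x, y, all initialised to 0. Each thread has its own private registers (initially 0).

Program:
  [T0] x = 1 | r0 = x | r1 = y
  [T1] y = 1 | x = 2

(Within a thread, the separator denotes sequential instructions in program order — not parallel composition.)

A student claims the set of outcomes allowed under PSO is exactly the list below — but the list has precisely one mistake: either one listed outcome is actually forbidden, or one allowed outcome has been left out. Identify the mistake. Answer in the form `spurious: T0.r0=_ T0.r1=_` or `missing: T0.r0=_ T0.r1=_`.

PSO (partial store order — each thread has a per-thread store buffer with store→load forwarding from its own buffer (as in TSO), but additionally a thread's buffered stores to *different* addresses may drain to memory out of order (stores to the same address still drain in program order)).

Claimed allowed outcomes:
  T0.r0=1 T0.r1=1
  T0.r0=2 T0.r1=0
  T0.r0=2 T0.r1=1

outcome vector order: (T0.r0,T0.r1)
PSO: 4 outcomes — {(1,0) (1,1) (2,0) (2,1)}
PSO∖claimed = {(1,0)}

missing: T0.r0=1 T0.r1=0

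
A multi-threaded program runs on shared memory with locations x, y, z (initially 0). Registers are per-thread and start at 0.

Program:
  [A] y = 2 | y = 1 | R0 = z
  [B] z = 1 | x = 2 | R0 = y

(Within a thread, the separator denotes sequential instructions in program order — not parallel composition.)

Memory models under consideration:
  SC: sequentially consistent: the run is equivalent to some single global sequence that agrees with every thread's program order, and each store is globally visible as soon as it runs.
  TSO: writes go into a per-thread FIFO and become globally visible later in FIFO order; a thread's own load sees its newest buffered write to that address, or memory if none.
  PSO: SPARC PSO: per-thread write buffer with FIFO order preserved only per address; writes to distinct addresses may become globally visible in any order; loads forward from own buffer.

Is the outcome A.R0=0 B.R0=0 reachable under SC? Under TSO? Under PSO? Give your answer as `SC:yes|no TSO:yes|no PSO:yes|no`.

outcome vector order: (A.R0,B.R0)
SC: 4 outcomes — {0/1, 1/0, 1/1, 1/2}
TSO: 6 outcomes — {0/0, 0/1, 0/2, 1/0, 1/1, 1/2}
PSO: 6 outcomes — {0/0, 0/1, 0/2, 1/0, 1/1, 1/2}
target 0/0 ∈ {TSO,PSO}

SC:no TSO:yes PSO:yes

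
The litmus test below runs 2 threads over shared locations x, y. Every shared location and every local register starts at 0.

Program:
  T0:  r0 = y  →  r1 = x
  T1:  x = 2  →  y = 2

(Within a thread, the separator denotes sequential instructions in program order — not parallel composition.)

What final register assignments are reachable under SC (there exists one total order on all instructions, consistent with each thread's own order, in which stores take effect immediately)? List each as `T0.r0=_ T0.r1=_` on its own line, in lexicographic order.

outcome vector order: (T0.r0,T0.r1)
|SC outcomes| = 3

T0.r0=0 T0.r1=0
T0.r0=0 T0.r1=2
T0.r0=2 T0.r1=2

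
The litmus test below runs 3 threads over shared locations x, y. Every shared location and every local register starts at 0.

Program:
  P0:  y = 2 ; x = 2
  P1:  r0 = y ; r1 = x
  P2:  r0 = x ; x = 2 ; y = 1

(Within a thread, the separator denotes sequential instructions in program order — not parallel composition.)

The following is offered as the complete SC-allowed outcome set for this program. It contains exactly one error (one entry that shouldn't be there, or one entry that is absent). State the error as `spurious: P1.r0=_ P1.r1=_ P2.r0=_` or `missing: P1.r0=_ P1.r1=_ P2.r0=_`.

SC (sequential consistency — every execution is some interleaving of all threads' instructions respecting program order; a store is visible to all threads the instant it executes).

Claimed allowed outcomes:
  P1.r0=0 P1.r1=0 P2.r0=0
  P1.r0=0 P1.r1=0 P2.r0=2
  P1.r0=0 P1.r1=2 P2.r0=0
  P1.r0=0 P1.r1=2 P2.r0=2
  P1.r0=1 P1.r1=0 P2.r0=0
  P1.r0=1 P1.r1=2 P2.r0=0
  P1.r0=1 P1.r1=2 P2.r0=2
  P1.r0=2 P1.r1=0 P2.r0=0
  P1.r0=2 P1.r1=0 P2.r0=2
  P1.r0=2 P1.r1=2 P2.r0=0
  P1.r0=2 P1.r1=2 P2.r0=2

outcome vector order: (P1.r0,P1.r1,P2.r0)
[SC] allowed = {0/0/0, 0/0/2, 0/2/0, 0/2/2, 1/2/0, 1/2/2, 2/0/0, 2/0/2, 2/2/0, 2/2/2}
claimed∖SC = {1/0/0}

spurious: P1.r0=1 P1.r1=0 P2.r0=0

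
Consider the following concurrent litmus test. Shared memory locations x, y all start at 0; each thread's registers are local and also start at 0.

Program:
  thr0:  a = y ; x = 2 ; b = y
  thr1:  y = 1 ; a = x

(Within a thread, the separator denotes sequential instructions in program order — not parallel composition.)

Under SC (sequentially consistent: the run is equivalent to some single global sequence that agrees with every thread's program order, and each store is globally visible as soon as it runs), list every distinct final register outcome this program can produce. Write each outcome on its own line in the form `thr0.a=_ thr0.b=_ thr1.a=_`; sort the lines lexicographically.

outcome vector order: (thr0.a,thr0.b,thr1.a)
|SC outcomes| = 5

thr0.a=0 thr0.b=0 thr1.a=2
thr0.a=0 thr0.b=1 thr1.a=0
thr0.a=0 thr0.b=1 thr1.a=2
thr0.a=1 thr0.b=1 thr1.a=0
thr0.a=1 thr0.b=1 thr1.a=2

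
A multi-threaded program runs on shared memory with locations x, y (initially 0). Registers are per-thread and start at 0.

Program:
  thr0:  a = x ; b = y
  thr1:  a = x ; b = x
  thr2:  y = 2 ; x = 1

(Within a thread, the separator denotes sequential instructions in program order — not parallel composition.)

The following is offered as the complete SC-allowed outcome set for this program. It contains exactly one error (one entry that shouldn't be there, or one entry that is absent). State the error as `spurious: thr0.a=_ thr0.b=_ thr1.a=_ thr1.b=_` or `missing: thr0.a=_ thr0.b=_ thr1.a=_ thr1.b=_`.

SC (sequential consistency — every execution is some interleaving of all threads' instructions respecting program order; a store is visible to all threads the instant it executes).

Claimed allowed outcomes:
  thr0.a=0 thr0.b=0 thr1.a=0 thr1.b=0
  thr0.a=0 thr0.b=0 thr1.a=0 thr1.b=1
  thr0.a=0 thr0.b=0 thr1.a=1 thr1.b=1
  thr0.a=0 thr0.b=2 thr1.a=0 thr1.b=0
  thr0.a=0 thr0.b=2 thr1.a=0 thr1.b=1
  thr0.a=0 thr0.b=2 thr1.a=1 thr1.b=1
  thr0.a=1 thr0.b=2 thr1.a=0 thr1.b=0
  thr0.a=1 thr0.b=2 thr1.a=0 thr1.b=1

outcome vector order: (thr0.a,thr0.b,thr1.a,thr1.b)
under SC → 0/0/0/0, 0/0/0/1, 0/0/1/1, 0/2/0/0, 0/2/0/1, 0/2/1/1, 1/2/0/0, 1/2/0/1, 1/2/1/1
SC∖claimed = {1/2/1/1}

missing: thr0.a=1 thr0.b=2 thr1.a=1 thr1.b=1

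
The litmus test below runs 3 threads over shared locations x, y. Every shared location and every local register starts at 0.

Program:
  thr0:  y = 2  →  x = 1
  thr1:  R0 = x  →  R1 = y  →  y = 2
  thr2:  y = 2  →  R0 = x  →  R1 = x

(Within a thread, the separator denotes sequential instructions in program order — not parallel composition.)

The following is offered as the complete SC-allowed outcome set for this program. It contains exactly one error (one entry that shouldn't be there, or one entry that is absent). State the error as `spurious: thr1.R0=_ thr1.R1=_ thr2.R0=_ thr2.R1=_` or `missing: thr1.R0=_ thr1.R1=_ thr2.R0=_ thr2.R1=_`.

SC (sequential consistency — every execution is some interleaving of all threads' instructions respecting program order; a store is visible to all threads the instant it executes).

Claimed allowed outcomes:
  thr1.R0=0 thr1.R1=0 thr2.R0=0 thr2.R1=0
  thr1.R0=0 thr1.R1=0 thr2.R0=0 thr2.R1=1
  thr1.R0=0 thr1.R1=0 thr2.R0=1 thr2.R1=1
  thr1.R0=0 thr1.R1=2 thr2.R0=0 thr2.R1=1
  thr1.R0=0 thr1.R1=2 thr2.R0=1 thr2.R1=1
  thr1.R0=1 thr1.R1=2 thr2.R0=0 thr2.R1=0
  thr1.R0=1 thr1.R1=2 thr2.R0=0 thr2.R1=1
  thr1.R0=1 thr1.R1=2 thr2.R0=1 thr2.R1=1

missing: thr1.R0=0 thr1.R1=2 thr2.R0=0 thr2.R1=0

outcome vector order: (thr1.R0,thr1.R1,thr2.R0,thr2.R1)
[SC] allowed = {(0,0,0,0), (0,0,0,1), (0,0,1,1), (0,2,0,0), (0,2,0,1), (0,2,1,1), (1,2,0,0), (1,2,0,1), (1,2,1,1)}
SC∖claimed = {(0,2,0,0)}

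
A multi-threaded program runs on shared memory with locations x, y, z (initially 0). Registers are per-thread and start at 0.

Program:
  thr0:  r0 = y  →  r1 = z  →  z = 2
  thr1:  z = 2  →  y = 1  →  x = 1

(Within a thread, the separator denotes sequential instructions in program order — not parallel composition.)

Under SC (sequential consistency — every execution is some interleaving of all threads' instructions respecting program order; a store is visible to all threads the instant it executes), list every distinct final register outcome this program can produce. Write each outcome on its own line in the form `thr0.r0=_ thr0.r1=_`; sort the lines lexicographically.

outcome vector order: (thr0.r0,thr0.r1)
|SC outcomes| = 3

thr0.r0=0 thr0.r1=0
thr0.r0=0 thr0.r1=2
thr0.r0=1 thr0.r1=2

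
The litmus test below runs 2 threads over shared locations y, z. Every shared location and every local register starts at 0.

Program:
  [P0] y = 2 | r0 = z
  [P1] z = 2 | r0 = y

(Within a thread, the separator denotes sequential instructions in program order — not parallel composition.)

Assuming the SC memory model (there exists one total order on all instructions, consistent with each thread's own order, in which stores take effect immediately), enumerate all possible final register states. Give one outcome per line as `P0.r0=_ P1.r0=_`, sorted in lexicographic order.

outcome vector order: (P0.r0,P1.r0)
|SC outcomes| = 3

P0.r0=0 P1.r0=2
P0.r0=2 P1.r0=0
P0.r0=2 P1.r0=2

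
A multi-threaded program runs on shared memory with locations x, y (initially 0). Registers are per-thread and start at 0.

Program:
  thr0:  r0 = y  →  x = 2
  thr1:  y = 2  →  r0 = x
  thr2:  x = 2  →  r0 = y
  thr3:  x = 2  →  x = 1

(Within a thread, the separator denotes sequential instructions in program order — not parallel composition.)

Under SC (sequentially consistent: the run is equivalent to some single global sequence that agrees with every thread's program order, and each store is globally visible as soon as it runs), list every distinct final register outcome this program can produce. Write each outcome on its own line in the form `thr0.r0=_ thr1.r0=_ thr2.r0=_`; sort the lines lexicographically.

outcome vector order: (thr0.r0,thr1.r0,thr2.r0)
|SC outcomes| = 10

thr0.r0=0 thr1.r0=0 thr2.r0=2
thr0.r0=0 thr1.r0=1 thr2.r0=0
thr0.r0=0 thr1.r0=1 thr2.r0=2
thr0.r0=0 thr1.r0=2 thr2.r0=0
thr0.r0=0 thr1.r0=2 thr2.r0=2
thr0.r0=2 thr1.r0=0 thr2.r0=2
thr0.r0=2 thr1.r0=1 thr2.r0=0
thr0.r0=2 thr1.r0=1 thr2.r0=2
thr0.r0=2 thr1.r0=2 thr2.r0=0
thr0.r0=2 thr1.r0=2 thr2.r0=2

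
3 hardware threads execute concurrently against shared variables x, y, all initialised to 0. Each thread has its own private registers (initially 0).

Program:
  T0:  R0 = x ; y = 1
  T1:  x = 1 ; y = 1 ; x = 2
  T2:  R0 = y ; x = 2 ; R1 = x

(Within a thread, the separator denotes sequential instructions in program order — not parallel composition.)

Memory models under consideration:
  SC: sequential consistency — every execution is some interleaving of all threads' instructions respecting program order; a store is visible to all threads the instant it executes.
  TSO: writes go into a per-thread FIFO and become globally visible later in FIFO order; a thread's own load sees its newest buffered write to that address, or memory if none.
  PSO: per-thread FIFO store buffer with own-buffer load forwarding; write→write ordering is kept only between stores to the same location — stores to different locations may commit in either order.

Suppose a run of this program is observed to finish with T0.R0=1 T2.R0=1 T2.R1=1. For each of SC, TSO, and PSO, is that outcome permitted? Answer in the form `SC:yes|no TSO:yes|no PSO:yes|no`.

outcome vector order: (T0.R0,T2.R0,T2.R1)
SC: 10 outcomes — {0/0/1 0/0/2 0/1/1 0/1/2 1/0/1 1/0/2 1/1/2 2/0/1 2/0/2 2/1/2}
TSO: 10 outcomes — {0/0/1 0/0/2 0/1/1 0/1/2 1/0/1 1/0/2 1/1/2 2/0/1 2/0/2 2/1/2}
PSO: 12 outcomes — {0/0/1 0/0/2 0/1/1 0/1/2 1/0/1 1/0/2 1/1/1 1/1/2 2/0/1 2/0/2 2/1/1 2/1/2}
target 1/1/1 ∈ {PSO}

SC:no TSO:no PSO:yes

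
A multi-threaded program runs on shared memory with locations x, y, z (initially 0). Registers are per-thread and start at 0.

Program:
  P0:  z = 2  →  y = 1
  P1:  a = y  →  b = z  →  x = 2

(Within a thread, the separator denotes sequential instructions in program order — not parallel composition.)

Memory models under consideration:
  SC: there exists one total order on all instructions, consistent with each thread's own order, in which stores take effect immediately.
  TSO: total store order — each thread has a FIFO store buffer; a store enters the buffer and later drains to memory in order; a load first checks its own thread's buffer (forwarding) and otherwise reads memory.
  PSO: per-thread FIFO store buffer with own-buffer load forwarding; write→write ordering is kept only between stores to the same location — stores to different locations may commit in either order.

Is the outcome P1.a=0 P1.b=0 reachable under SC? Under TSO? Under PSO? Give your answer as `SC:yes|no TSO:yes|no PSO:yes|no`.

SC:yes TSO:yes PSO:yes

outcome vector order: (P1.a,P1.b)
under SC → 00 02 12
under TSO → 00 02 12
under PSO → 00 02 10 12
target 00 ∈ {SC,TSO,PSO}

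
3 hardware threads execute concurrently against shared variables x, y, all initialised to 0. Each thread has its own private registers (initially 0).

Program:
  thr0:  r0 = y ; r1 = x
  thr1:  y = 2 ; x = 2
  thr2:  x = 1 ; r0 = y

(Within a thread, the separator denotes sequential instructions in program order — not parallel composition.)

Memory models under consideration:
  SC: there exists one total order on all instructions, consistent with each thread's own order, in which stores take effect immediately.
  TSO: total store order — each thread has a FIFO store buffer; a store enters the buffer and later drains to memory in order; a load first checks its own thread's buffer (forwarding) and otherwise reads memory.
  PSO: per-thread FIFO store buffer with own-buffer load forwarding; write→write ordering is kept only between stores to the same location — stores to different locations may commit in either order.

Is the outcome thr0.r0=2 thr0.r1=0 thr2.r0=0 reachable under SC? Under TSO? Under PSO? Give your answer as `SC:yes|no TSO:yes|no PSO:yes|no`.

SC:no TSO:yes PSO:yes

outcome vector order: (thr0.r0,thr0.r1,thr2.r0)
SC (11): (0,0,0) (0,0,2) (0,1,0) (0,1,2) (0,2,0) (0,2,2) (2,0,2) (2,1,0) (2,1,2) (2,2,0) (2,2,2)
TSO (12): (0,0,0) (0,0,2) (0,1,0) (0,1,2) (0,2,0) (0,2,2) (2,0,0) (2,0,2) (2,1,0) (2,1,2) (2,2,0) (2,2,2)
PSO (12): (0,0,0) (0,0,2) (0,1,0) (0,1,2) (0,2,0) (0,2,2) (2,0,0) (2,0,2) (2,1,0) (2,1,2) (2,2,0) (2,2,2)
target (2,0,0) ∈ {TSO,PSO}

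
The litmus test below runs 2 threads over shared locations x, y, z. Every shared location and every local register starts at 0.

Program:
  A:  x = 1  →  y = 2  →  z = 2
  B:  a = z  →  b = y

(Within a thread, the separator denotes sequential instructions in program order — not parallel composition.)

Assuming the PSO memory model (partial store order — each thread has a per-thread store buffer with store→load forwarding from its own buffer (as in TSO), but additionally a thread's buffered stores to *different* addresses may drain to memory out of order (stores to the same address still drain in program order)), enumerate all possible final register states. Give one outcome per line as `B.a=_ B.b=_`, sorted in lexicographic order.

B.a=0 B.b=0
B.a=0 B.b=2
B.a=2 B.b=0
B.a=2 B.b=2

outcome vector order: (B.a,B.b)
|PSO outcomes| = 4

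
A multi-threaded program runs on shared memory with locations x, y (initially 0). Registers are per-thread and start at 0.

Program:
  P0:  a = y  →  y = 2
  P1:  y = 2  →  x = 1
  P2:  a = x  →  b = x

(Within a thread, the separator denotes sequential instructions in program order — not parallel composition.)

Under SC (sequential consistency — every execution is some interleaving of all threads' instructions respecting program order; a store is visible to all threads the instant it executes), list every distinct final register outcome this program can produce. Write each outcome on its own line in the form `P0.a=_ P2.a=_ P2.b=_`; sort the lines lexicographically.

outcome vector order: (P0.a,P2.a,P2.b)
|SC outcomes| = 6

P0.a=0 P2.a=0 P2.b=0
P0.a=0 P2.a=0 P2.b=1
P0.a=0 P2.a=1 P2.b=1
P0.a=2 P2.a=0 P2.b=0
P0.a=2 P2.a=0 P2.b=1
P0.a=2 P2.a=1 P2.b=1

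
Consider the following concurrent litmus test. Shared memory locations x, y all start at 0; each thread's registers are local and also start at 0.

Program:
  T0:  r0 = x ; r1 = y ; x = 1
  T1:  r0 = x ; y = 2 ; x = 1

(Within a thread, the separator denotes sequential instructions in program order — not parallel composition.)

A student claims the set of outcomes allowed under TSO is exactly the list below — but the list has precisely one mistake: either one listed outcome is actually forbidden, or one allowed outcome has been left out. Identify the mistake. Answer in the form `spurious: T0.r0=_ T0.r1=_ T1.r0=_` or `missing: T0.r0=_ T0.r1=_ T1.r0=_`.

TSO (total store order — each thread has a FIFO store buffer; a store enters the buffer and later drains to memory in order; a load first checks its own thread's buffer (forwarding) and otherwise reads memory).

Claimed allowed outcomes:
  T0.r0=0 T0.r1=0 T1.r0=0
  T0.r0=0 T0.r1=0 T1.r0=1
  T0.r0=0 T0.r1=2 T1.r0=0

missing: T0.r0=1 T0.r1=2 T1.r0=0

outcome vector order: (T0.r0,T0.r1,T1.r0)
[TSO] allowed = {(0,0,0); (0,0,1); (0,2,0); (1,2,0)}
TSO∖claimed = {(1,2,0)}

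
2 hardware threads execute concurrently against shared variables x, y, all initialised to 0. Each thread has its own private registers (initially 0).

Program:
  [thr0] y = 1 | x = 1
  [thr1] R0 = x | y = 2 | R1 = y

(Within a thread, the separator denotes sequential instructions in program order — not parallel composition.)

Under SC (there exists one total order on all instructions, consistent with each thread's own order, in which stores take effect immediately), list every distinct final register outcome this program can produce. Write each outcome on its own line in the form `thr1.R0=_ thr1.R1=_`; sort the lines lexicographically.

outcome vector order: (thr1.R0,thr1.R1)
|SC outcomes| = 3

thr1.R0=0 thr1.R1=1
thr1.R0=0 thr1.R1=2
thr1.R0=1 thr1.R1=2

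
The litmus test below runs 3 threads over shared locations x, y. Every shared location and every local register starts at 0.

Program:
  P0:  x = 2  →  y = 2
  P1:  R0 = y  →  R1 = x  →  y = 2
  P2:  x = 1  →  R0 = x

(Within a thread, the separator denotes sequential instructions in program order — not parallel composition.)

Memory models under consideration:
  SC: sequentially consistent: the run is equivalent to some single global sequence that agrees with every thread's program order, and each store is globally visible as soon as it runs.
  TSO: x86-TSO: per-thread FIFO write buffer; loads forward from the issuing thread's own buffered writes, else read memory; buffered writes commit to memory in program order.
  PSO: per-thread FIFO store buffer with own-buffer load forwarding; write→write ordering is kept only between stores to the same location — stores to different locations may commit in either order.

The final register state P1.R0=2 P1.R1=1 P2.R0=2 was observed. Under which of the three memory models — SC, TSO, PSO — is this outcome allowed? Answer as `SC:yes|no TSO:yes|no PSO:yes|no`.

outcome vector order: (P1.R0,P1.R1,P2.R0)
SC (9): 001; 002; 011; 012; 021; 022; 211; 221; 222
TSO (9): 001; 002; 011; 012; 021; 022; 211; 221; 222
PSO (12): 001; 002; 011; 012; 021; 022; 201; 202; 211; 212; 221; 222
target 212 ∈ {PSO}

SC:no TSO:no PSO:yes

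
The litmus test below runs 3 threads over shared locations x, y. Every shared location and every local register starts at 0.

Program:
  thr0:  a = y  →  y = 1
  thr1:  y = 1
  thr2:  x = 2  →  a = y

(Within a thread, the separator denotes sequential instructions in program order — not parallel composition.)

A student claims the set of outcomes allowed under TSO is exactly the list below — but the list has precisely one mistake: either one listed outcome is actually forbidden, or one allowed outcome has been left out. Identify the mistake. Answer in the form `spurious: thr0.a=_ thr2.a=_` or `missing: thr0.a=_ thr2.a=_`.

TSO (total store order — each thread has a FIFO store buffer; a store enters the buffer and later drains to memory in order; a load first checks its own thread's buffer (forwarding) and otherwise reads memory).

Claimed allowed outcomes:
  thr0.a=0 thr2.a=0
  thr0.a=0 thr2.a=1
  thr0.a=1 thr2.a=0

missing: thr0.a=1 thr2.a=1

outcome vector order: (thr0.a,thr2.a)
under TSO → 00 01 10 11
TSO∖claimed = {11}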